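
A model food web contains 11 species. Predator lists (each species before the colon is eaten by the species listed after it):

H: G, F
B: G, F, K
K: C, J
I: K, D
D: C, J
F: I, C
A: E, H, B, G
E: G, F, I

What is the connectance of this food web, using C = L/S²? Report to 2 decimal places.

The web has S = 11 species and L = 20 feeding links.
C = L / S² = 20 / 121 = 0.1653 ≈ 0.17.

C = 0.17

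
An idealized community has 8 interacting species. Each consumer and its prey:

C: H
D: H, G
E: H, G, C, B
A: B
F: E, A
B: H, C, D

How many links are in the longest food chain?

One longest chain: H → C → B → E → F.
It has 5 species and 4 links.

4 links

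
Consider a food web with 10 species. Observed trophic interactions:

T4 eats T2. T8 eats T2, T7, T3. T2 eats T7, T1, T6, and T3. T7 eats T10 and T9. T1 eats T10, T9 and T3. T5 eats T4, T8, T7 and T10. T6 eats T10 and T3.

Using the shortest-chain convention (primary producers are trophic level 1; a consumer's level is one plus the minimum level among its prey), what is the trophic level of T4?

T3 is a producer → level 1.
T2 eats T3 → level 2.
T4 eats T2 → level 3.
No prey of T4 is below level 2, so 3 is the minimum.

Trophic level 3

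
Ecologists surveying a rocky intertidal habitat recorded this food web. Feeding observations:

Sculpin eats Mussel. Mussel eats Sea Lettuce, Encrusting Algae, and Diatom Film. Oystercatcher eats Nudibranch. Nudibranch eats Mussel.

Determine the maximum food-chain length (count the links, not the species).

One longest chain: Sea Lettuce → Mussel → Nudibranch → Oystercatcher.
It has 4 species and 3 links.

3 links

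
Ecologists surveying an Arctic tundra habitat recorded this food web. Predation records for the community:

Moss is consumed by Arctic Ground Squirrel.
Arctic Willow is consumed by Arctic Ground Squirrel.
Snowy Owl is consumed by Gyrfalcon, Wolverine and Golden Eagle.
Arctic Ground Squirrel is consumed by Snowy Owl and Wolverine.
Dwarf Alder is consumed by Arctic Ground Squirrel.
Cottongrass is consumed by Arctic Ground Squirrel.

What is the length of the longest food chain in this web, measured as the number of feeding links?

3 links

One longest chain: Arctic Willow → Arctic Ground Squirrel → Snowy Owl → Wolverine.
It has 4 species and 3 links.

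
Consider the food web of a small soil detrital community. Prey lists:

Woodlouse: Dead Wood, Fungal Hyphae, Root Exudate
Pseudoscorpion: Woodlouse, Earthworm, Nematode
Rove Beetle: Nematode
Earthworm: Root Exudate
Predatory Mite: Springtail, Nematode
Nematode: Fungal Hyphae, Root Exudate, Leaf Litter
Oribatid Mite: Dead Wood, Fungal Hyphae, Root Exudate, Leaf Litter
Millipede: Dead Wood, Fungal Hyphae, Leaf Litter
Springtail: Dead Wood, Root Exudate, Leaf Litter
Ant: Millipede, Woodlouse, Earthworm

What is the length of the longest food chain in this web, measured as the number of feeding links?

One longest chain: Fungal Hyphae → Nematode → Predatory Mite.
It has 3 species and 2 links.

2 links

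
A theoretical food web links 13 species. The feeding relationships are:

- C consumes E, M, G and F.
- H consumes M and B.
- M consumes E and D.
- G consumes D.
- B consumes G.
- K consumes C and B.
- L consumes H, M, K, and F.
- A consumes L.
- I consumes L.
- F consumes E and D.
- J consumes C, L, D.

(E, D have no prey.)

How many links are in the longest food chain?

One longest chain: D → G → B → H → L → I.
It has 6 species and 5 links.

5 links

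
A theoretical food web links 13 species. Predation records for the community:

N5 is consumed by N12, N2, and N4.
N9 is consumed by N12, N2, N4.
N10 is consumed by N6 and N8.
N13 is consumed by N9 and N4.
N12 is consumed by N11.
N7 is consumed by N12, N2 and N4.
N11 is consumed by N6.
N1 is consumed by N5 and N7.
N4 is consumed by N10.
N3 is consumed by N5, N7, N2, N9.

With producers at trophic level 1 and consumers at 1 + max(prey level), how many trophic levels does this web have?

5

Producers (level 1): N1, N13, N3.
N1 → N5 → N4 → N10 → N8 gives N8 level 5.
No species has a prey at level 5, so no species reaches level 6.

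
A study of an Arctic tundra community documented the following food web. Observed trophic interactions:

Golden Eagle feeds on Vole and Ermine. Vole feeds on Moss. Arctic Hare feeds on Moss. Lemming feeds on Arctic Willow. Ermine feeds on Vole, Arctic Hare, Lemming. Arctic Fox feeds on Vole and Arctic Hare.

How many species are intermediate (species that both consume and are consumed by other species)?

Intermediate species (has both prey and predators): Vole, Arctic Hare, Lemming, Ermine.
Count: 4.

4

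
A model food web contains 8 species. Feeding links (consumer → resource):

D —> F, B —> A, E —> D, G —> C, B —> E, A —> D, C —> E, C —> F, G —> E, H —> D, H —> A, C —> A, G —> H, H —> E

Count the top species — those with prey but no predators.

Top species (has prey, but nothing eats it): B, G.
Count: 2.

2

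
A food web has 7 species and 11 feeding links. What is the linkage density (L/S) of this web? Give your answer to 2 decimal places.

There are L = 11 links among S = 7 species.
L/S = 11/7 = 1.5714 ≈ 1.57.

L/S = 1.57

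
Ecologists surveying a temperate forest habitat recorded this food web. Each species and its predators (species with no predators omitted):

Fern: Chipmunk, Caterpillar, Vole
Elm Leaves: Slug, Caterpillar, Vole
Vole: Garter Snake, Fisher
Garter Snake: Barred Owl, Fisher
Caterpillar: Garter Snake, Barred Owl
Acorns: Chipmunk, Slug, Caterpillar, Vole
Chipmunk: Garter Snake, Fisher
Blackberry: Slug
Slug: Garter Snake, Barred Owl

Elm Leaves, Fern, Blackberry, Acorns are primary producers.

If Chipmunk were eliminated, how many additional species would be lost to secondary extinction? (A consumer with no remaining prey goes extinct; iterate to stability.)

0

Remove Chipmunk.
Every predator of it retains at least one other prey: Garter Snake still has Slug, Caterpillar, Vole; Fisher still has Vole, Garter Snake.
No consumer loses all prey, so no secondary extinctions occur.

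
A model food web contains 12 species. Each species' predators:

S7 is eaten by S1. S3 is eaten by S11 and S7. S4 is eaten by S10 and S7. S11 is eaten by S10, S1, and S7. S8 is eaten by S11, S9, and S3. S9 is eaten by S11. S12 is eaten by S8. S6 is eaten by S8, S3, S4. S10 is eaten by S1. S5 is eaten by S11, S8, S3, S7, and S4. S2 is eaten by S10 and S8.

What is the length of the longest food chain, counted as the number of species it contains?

6 species

One longest chain: S6 → S8 → S9 → S11 → S10 → S1.
It has 6 species and 5 links.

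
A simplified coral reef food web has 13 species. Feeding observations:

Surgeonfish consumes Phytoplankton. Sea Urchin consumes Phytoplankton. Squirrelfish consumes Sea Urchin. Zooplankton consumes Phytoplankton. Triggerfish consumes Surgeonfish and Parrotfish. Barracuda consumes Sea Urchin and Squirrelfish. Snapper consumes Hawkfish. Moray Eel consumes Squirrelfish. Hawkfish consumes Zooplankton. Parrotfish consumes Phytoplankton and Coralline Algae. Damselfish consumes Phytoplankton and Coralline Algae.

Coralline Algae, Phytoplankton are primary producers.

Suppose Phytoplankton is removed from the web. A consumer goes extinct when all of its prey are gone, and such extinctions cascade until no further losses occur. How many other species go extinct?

Remove Phytoplankton.
Round 1: Surgeonfish (all prey gone), Zooplankton (all prey gone), Sea Urchin (all prey gone) → extinct.
Round 2: Squirrelfish (all prey gone), Hawkfish (all prey gone) → extinct.
Round 3: Moray Eel (all prey gone), Snapper (all prey gone), Barracuda (all prey gone) → extinct.
No further losses. Total secondary extinctions: 8.

8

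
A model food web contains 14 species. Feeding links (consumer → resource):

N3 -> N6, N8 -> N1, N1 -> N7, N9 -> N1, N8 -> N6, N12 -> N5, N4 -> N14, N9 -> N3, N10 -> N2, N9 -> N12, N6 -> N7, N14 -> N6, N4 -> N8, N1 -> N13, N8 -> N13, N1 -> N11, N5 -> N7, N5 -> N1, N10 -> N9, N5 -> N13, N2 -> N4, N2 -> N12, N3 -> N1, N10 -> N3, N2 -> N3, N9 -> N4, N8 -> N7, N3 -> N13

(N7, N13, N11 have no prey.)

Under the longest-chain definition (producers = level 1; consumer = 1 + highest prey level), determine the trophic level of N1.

Trophic level 2

N7 is a producer → level 1.
N1 eats N7 (level 1); other prey at levels: N13 1, N11 1 → level 2.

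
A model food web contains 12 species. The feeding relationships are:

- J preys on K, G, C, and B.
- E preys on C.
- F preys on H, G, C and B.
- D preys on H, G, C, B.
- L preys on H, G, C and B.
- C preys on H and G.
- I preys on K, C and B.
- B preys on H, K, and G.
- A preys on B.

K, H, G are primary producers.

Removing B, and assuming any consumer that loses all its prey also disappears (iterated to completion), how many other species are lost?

Remove B.
Round 1: A (all prey gone) → extinct.
No further losses. Total secondary extinctions: 1.

1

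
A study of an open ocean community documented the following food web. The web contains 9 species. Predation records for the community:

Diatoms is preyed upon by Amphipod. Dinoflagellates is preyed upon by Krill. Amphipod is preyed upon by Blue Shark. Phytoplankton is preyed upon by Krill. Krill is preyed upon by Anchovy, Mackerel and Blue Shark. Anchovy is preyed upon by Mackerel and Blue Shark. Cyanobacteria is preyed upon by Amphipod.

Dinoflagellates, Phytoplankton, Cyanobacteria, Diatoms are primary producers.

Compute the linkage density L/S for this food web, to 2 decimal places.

There are L = 10 links among S = 9 species.
L/S = 10/9 = 1.1111 ≈ 1.11.

L/S = 1.11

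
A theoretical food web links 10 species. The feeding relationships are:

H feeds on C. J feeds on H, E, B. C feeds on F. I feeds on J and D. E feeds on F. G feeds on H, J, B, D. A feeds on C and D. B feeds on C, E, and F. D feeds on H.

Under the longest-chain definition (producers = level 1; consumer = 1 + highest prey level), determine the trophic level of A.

Trophic level 5

F is a producer → level 1.
C eats F → level 2.
H eats C → level 3.
D eats H → level 4.
A eats D (level 4); other prey at levels: C 2 → level 5.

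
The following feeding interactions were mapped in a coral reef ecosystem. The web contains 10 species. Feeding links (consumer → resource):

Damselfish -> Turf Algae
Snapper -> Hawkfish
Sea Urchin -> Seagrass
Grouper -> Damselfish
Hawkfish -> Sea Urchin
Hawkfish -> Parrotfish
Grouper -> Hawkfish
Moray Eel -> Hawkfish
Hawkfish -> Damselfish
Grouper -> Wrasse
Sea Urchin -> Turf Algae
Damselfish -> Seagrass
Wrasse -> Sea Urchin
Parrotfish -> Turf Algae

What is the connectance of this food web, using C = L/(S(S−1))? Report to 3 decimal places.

C = 0.156

The web has S = 10 species and L = 14 feeding links.
C = L / (S(S−1)) = 14 / 90 = 0.1556 ≈ 0.156.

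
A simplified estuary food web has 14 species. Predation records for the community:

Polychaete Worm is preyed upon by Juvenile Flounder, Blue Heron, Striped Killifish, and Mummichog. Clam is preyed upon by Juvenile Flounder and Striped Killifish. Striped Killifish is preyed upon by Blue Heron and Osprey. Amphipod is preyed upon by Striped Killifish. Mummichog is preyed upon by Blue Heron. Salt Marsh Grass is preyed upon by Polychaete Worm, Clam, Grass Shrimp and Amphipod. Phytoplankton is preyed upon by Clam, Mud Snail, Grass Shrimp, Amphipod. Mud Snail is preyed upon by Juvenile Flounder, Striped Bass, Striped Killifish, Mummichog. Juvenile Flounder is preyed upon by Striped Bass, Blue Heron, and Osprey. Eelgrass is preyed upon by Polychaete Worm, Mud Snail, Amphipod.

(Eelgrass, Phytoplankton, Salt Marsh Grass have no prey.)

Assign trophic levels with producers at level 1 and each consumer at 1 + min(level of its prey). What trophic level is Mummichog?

Trophic level 3

Eelgrass is a producer → level 1.
Polychaete Worm eats Eelgrass → level 2.
Mummichog eats Polychaete Worm → level 3.
No prey of Mummichog is below level 2, so 3 is the minimum.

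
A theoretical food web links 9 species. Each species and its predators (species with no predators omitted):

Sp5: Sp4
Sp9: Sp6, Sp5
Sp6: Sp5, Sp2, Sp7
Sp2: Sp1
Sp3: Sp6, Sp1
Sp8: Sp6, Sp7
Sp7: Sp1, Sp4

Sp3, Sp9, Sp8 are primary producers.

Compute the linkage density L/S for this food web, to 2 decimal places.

L/S = 1.44

There are L = 13 links among S = 9 species.
L/S = 13/9 = 1.4444 ≈ 1.44.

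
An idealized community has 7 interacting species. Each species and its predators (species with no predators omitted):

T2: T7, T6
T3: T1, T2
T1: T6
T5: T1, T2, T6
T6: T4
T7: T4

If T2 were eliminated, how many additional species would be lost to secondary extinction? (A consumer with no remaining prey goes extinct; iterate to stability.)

Remove T2.
Round 1: T7 (all prey gone) → extinct.
No further losses. Total secondary extinctions: 1.

1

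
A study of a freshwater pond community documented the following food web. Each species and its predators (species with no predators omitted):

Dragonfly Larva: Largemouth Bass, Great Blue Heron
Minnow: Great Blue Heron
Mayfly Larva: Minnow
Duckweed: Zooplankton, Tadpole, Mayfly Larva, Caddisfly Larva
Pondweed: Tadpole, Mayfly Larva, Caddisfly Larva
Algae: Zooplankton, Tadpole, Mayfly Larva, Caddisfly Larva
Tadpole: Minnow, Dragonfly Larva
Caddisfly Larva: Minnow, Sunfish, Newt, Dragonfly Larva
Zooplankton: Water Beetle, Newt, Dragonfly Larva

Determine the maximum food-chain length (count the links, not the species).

3 links

One longest chain: Duckweed → Zooplankton → Dragonfly Larva → Largemouth Bass.
It has 4 species and 3 links.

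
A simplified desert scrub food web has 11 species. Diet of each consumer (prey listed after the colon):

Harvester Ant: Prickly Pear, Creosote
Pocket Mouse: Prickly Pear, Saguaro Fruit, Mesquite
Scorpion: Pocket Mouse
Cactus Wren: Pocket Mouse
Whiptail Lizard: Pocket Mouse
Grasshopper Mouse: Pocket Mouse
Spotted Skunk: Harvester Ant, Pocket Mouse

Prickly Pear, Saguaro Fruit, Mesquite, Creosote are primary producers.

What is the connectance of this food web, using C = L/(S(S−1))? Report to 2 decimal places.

C = 0.10

The web has S = 11 species and L = 11 feeding links.
C = L / (S(S−1)) = 11 / 110 = 0.1000 ≈ 0.10.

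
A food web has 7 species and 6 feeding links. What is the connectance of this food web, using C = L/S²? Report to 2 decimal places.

C = 0.12

The web has S = 7 species and L = 6 feeding links.
C = L / S² = 6 / 49 = 0.1224 ≈ 0.12.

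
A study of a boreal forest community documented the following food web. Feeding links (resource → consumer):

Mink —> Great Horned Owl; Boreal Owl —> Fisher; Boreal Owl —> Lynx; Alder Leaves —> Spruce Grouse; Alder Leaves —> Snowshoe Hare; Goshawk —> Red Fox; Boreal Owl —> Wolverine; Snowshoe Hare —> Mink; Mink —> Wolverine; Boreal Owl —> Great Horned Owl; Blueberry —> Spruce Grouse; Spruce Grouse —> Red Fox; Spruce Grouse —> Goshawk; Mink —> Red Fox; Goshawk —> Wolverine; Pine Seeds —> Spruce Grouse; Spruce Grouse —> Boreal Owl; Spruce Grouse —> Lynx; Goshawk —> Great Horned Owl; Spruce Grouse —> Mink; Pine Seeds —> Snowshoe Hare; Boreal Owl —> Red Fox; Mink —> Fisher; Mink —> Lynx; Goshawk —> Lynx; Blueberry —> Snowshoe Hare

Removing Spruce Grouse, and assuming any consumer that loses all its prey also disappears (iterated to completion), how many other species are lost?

2

Remove Spruce Grouse.
Round 1: Goshawk (all prey gone), Boreal Owl (all prey gone) → extinct.
No further losses. Total secondary extinctions: 2.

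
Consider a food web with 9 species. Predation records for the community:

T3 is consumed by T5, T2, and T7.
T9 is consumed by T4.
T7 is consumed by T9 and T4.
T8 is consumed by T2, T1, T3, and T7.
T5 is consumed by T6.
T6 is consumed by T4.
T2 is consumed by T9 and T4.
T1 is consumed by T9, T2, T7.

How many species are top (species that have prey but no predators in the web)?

Top species (has prey, but nothing eats it): T4.
Count: 1.

1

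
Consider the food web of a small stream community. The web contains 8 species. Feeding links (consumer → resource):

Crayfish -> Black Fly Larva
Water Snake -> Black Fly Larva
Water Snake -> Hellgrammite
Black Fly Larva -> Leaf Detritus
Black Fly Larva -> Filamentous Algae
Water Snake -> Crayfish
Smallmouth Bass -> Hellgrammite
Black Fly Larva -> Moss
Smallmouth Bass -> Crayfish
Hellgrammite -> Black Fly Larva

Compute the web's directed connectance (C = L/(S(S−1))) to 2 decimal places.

C = 0.18

The web has S = 8 species and L = 10 feeding links.
C = L / (S(S−1)) = 10 / 56 = 0.1786 ≈ 0.18.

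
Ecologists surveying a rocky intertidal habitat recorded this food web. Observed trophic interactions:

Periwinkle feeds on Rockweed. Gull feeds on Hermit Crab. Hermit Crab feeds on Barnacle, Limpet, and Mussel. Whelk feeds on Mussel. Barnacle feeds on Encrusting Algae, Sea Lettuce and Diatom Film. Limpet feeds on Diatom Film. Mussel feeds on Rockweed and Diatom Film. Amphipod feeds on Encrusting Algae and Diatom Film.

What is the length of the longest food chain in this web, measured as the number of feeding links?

3 links

One longest chain: Diatom Film → Limpet → Hermit Crab → Gull.
It has 4 species and 3 links.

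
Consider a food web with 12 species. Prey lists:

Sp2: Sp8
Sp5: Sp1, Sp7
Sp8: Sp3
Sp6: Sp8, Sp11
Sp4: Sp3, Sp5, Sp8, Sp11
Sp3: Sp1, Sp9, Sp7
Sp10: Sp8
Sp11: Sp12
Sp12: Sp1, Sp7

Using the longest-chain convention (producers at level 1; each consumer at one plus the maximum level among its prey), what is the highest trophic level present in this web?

Producers (level 1): Sp1, Sp9, Sp7.
Sp1 → Sp3 → Sp8 → Sp2 gives Sp2 level 4.
No species has a prey at level 4, so no species reaches level 5.

4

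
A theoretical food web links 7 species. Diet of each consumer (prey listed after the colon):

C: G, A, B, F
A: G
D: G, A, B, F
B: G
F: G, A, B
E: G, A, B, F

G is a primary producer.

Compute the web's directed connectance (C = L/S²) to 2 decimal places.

The web has S = 7 species and L = 17 feeding links.
C = L / S² = 17 / 49 = 0.3469 ≈ 0.35.

C = 0.35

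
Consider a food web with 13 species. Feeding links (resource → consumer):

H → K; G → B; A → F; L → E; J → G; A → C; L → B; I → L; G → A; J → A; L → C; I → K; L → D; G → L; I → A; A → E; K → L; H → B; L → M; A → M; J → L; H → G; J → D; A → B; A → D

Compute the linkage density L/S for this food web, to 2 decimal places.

L/S = 1.92

There are L = 25 links among S = 13 species.
L/S = 25/13 = 1.9231 ≈ 1.92.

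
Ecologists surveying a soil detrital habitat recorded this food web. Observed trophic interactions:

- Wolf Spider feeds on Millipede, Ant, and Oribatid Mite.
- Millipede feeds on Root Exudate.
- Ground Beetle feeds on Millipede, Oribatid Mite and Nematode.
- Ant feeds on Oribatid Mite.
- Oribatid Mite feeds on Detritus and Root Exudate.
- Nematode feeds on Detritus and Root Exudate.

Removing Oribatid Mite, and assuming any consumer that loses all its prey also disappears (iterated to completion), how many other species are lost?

Remove Oribatid Mite.
Round 1: Ant (all prey gone) → extinct.
No further losses. Total secondary extinctions: 1.

1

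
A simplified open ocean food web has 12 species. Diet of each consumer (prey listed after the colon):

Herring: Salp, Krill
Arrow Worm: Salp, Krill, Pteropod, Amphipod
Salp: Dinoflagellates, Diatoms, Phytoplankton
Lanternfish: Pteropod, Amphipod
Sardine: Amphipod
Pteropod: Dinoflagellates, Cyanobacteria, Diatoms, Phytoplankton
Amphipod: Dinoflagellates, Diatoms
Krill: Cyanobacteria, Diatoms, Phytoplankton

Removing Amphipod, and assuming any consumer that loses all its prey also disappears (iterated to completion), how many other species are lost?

1

Remove Amphipod.
Round 1: Sardine (all prey gone) → extinct.
No further losses. Total secondary extinctions: 1.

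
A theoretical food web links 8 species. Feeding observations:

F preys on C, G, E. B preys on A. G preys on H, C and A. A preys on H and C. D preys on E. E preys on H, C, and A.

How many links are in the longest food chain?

3 links

One longest chain: H → A → E → F.
It has 4 species and 3 links.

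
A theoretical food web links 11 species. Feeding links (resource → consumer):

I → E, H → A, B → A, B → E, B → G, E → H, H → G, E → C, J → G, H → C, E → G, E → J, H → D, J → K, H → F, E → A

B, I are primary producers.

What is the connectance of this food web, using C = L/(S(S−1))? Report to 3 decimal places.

C = 0.145

The web has S = 11 species and L = 16 feeding links.
C = L / (S(S−1)) = 16 / 110 = 0.1455 ≈ 0.145.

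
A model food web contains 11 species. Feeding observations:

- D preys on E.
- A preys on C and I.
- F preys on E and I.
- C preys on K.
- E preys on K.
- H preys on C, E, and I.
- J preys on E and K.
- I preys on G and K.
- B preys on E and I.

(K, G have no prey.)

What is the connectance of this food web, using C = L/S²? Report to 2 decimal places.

The web has S = 11 species and L = 16 feeding links.
C = L / S² = 16 / 121 = 0.1322 ≈ 0.13.

C = 0.13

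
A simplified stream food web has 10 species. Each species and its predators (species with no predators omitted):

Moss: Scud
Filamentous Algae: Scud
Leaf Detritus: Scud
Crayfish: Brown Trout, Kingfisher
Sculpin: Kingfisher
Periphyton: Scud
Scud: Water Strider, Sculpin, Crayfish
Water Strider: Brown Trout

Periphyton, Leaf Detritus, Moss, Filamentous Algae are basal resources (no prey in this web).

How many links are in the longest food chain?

One longest chain: Periphyton → Scud → Water Strider → Brown Trout.
It has 4 species and 3 links.

3 links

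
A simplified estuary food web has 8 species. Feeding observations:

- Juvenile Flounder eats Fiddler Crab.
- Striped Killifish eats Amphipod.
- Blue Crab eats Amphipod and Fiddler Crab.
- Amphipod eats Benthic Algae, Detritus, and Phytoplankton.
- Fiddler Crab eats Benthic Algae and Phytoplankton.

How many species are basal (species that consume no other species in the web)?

Basal species (no prey listed): Detritus, Benthic Algae, Phytoplankton.
Count: 3.

3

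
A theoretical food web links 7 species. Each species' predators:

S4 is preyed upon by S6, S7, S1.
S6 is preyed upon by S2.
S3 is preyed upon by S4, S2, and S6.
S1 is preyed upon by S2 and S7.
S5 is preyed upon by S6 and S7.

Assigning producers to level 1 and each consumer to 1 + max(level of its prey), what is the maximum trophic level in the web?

Producers (level 1): S3, S5.
S3 → S4 → S6 → S2 gives S2 level 4.
No species has a prey at level 4, so no species reaches level 5.

4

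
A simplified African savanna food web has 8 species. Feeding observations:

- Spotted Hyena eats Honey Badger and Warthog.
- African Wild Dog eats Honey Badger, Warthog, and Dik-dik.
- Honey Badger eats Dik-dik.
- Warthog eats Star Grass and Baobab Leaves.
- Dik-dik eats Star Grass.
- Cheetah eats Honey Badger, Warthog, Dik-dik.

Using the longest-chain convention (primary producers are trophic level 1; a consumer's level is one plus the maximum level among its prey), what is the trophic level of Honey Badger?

Trophic level 3

Star Grass is a producer → level 1.
Dik-dik eats Star Grass → level 2.
Honey Badger eats Dik-dik → level 3.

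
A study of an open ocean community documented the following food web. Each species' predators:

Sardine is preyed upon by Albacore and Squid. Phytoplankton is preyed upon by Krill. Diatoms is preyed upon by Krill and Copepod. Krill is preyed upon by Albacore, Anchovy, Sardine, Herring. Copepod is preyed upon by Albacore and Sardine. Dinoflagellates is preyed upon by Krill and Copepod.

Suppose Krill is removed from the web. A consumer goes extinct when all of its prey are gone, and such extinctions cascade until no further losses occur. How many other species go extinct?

Remove Krill.
Round 1: Anchovy (all prey gone), Herring (all prey gone) → extinct.
No further losses. Total secondary extinctions: 2.

2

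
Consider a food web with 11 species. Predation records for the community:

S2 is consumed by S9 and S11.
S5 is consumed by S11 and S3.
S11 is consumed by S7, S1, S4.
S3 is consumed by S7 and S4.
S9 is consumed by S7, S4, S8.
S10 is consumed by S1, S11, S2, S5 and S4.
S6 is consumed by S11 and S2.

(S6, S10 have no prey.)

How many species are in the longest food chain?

One longest chain: S10 → S5 → S11 → S1.
It has 4 species and 3 links.

4 species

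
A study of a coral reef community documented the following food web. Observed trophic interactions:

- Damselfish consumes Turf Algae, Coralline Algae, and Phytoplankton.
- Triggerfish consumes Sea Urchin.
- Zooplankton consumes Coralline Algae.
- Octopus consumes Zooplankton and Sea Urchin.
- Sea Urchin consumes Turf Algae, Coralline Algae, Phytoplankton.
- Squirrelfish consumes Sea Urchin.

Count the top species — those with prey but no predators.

Top species (has prey, but nothing eats it): Damselfish, Squirrelfish, Octopus, Triggerfish.
Count: 4.

4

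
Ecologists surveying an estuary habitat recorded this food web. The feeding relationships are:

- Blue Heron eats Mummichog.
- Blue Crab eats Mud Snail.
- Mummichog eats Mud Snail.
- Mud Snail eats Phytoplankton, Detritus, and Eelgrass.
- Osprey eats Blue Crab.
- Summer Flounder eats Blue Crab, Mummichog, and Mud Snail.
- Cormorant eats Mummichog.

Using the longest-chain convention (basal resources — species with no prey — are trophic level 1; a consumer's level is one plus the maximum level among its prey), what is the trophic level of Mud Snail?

Trophic level 2

Detritus has no prey (basal) → level 1.
Mud Snail eats Detritus (level 1); other prey at levels: Phytoplankton 1, Eelgrass 1 → level 2.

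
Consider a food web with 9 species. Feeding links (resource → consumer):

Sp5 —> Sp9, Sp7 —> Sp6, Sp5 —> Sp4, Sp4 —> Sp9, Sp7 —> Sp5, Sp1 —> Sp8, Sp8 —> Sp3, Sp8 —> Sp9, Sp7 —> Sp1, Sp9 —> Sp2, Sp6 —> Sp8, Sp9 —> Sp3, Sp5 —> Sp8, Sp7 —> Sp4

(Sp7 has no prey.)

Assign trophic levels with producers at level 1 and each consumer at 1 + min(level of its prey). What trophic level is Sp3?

Trophic level 4

Sp7 is a producer → level 1.
Sp6 eats Sp7 → level 2.
Sp8 eats Sp6 → level 3.
Sp3 eats Sp8 → level 4.
No prey of Sp3 is below level 3, so 4 is the minimum.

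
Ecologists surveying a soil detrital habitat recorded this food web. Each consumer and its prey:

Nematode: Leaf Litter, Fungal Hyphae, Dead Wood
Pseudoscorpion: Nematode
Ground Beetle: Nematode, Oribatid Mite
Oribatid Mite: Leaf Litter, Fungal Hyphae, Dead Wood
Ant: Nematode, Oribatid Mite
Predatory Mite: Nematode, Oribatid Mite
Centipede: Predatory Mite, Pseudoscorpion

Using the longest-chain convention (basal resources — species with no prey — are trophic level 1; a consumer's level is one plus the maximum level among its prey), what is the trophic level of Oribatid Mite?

Trophic level 2

Leaf Litter has no prey (basal) → level 1.
Oribatid Mite eats Leaf Litter (level 1); other prey at levels: Fungal Hyphae 1, Dead Wood 1 → level 2.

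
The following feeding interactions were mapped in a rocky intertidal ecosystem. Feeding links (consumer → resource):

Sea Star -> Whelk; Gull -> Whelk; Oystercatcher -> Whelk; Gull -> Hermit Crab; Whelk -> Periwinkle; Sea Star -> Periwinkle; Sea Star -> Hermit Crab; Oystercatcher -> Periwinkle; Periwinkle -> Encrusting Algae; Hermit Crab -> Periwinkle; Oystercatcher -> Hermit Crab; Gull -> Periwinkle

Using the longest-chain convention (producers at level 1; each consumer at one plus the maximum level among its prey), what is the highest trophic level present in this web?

Producers (level 1): Encrusting Algae.
Encrusting Algae → Periwinkle → Hermit Crab → Gull gives Gull level 4.
No species has a prey at level 4, so no species reaches level 5.

4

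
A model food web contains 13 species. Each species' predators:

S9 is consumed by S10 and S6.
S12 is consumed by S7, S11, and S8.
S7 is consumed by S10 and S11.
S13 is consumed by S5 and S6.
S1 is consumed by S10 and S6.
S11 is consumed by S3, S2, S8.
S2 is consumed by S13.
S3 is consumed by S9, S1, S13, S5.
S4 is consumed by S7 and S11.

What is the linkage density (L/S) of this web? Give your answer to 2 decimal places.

There are L = 21 links among S = 13 species.
L/S = 21/13 = 1.6154 ≈ 1.62.

L/S = 1.62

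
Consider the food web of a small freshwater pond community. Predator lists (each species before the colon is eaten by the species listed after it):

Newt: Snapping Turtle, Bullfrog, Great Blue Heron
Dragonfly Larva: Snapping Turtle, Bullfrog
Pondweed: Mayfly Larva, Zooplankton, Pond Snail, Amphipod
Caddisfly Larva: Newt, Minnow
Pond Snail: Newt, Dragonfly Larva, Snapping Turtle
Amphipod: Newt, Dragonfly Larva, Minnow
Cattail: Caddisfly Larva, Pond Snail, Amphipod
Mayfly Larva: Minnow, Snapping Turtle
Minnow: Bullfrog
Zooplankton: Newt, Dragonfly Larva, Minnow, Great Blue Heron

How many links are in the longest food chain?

3 links

One longest chain: Pondweed → Zooplankton → Dragonfly Larva → Snapping Turtle.
It has 4 species and 3 links.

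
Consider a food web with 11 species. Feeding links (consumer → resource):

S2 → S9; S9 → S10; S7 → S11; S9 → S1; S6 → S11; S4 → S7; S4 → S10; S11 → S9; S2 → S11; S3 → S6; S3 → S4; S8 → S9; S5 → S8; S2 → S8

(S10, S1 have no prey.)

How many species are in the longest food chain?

One longest chain: S10 → S9 → S11 → S7 → S4 → S3.
It has 6 species and 5 links.

6 species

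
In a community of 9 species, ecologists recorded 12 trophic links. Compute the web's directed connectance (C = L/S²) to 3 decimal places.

The web has S = 9 species and L = 12 feeding links.
C = L / S² = 12 / 81 = 0.1481 ≈ 0.148.

C = 0.148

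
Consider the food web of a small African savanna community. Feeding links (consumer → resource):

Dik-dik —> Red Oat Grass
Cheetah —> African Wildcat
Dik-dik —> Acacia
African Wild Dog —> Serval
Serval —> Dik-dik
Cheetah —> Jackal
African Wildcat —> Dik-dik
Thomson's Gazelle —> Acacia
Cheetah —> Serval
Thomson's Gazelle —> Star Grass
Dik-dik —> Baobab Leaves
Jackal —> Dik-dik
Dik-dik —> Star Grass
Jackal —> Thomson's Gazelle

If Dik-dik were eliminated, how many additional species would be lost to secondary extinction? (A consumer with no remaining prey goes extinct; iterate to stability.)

Remove Dik-dik.
Round 1: African Wildcat (all prey gone), Serval (all prey gone) → extinct.
Round 2: African Wild Dog (all prey gone) → extinct.
No further losses. Total secondary extinctions: 3.

3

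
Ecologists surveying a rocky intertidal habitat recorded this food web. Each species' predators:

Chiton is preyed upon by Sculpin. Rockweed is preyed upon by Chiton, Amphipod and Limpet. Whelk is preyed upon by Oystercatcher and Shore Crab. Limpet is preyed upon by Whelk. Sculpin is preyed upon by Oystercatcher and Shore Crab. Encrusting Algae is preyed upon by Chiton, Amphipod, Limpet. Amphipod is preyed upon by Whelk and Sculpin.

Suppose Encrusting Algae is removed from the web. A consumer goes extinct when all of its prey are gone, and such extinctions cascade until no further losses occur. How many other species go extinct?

0

Remove Encrusting Algae.
Every predator of it retains at least one other prey: Limpet still has Rockweed; Amphipod still has Rockweed; Chiton still has Rockweed.
No consumer loses all prey, so no secondary extinctions occur.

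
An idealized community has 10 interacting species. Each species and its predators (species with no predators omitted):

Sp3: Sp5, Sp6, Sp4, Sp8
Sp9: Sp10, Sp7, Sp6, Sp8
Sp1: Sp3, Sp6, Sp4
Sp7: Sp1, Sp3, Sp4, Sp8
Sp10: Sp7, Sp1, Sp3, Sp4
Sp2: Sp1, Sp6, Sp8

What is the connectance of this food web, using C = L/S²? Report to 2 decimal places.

The web has S = 10 species and L = 22 feeding links.
C = L / S² = 22 / 100 = 0.2200 ≈ 0.22.

C = 0.22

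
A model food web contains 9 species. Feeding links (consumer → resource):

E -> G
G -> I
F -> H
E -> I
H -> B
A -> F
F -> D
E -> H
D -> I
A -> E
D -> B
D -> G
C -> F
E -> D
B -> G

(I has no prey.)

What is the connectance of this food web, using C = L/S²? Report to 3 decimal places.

C = 0.185

The web has S = 9 species and L = 15 feeding links.
C = L / S² = 15 / 81 = 0.1852 ≈ 0.185.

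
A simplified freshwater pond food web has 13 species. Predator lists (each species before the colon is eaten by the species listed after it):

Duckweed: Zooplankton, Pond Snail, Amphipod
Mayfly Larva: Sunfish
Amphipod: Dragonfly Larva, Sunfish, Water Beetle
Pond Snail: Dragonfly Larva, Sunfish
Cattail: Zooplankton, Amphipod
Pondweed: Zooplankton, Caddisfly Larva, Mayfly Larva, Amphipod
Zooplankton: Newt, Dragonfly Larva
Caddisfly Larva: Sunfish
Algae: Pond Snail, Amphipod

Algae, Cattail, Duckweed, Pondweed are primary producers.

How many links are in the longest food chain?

One longest chain: Cattail → Zooplankton → Newt.
It has 3 species and 2 links.

2 links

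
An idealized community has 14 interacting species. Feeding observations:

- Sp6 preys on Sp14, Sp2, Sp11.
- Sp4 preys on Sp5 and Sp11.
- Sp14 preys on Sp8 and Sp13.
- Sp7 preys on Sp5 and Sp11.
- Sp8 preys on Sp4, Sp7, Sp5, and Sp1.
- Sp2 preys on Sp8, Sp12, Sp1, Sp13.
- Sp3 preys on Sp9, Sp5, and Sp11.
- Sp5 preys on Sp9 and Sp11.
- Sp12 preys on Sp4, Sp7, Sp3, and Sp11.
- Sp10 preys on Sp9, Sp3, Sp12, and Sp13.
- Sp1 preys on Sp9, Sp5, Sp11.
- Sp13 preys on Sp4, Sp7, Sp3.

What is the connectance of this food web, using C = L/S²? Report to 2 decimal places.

C = 0.18

The web has S = 14 species and L = 36 feeding links.
C = L / S² = 36 / 196 = 0.1837 ≈ 0.18.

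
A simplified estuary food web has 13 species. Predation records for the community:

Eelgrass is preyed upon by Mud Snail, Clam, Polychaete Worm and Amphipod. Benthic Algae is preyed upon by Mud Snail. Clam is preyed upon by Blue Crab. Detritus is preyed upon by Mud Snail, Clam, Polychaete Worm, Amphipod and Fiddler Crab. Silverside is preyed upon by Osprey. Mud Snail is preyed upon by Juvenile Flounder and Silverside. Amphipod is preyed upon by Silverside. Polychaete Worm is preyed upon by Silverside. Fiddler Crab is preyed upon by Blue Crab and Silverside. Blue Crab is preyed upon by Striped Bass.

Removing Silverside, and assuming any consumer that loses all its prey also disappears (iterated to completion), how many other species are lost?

1

Remove Silverside.
Round 1: Osprey (all prey gone) → extinct.
No further losses. Total secondary extinctions: 1.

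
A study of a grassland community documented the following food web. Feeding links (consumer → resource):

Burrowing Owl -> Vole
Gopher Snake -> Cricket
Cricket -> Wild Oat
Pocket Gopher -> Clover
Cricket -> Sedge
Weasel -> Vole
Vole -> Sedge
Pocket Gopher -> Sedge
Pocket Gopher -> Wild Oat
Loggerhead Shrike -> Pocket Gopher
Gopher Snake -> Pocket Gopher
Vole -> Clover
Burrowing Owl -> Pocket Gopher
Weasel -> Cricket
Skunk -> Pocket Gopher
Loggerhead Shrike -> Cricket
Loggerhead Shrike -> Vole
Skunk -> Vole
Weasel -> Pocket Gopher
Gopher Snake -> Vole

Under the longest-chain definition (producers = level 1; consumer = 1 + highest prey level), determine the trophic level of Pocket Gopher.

Trophic level 2

Wild Oat is a producer → level 1.
Pocket Gopher eats Wild Oat (level 1); other prey at levels: Clover 1, Sedge 1 → level 2.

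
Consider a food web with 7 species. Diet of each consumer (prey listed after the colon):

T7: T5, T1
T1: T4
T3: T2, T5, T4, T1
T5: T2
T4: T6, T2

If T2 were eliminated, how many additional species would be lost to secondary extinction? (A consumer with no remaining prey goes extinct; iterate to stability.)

Remove T2.
Round 1: T5 (all prey gone) → extinct.
No further losses. Total secondary extinctions: 1.

1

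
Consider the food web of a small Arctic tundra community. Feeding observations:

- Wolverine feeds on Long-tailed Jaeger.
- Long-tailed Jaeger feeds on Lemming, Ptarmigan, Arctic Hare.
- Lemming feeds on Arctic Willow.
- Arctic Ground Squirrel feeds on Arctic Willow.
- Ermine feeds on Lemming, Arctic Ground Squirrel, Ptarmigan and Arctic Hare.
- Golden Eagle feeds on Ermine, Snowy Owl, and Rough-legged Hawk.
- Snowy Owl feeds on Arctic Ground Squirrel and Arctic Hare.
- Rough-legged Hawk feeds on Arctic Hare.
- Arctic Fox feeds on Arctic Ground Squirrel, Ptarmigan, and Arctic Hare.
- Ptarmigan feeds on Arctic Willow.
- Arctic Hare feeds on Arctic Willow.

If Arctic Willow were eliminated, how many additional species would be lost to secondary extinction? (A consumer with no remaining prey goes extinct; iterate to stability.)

Remove Arctic Willow.
Round 1: Lemming (all prey gone), Arctic Hare (all prey gone), Arctic Ground Squirrel (all prey gone), Ptarmigan (all prey gone) → extinct.
Round 2: Ermine (all prey gone), Snowy Owl (all prey gone), Rough-legged Hawk (all prey gone), Long-tailed Jaeger (all prey gone), Arctic Fox (all prey gone) → extinct.
Round 3: Wolverine (all prey gone), Golden Eagle (all prey gone) → extinct.
No further losses. Total secondary extinctions: 11.

11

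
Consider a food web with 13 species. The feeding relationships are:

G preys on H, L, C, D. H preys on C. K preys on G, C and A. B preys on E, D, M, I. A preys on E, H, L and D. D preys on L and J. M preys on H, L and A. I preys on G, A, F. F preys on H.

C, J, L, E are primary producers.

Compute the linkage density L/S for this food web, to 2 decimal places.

There are L = 25 links among S = 13 species.
L/S = 25/13 = 1.9231 ≈ 1.92.

L/S = 1.92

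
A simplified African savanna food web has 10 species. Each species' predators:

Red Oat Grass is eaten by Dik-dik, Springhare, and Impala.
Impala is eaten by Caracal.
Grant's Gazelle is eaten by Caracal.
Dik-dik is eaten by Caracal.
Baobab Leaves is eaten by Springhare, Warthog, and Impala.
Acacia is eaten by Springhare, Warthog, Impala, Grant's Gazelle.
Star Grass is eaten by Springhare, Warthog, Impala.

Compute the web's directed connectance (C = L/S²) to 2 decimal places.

The web has S = 10 species and L = 16 feeding links.
C = L / S² = 16 / 100 = 0.1600 ≈ 0.16.

C = 0.16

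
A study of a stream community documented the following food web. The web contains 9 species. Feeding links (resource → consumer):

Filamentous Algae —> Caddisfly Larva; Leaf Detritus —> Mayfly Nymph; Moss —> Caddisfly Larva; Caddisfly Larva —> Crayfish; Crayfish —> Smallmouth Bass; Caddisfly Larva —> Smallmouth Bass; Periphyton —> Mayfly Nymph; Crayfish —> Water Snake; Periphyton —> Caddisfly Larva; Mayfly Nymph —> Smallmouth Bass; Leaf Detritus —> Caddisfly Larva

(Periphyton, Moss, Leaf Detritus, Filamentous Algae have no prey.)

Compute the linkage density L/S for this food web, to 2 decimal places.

L/S = 1.22

There are L = 11 links among S = 9 species.
L/S = 11/9 = 1.2222 ≈ 1.22.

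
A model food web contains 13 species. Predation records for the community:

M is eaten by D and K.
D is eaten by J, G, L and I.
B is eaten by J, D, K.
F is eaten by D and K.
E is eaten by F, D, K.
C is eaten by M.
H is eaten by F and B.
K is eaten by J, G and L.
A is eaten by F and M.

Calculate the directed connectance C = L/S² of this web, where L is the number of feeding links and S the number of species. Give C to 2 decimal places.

The web has S = 13 species and L = 22 feeding links.
C = L / S² = 22 / 169 = 0.1302 ≈ 0.13.

C = 0.13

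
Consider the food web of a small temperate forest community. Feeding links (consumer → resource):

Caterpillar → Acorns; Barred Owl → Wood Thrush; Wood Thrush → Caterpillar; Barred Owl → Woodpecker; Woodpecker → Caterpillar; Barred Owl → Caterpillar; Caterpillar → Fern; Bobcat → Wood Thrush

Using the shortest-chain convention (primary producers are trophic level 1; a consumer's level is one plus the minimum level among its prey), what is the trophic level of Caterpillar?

Fern is a producer → level 1.
Caterpillar eats Fern → level 2.

Trophic level 2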